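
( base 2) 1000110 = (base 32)26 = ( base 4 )1012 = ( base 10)70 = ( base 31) 28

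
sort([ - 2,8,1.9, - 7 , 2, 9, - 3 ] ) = [  -  7 , - 3, - 2 , 1.9, 2,  8, 9]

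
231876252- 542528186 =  - 310651934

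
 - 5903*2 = -11806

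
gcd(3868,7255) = 1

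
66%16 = 2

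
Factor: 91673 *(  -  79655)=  - 7302212815 = - 5^1*89^1*179^1*91673^1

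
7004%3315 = 374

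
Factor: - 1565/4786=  - 2^(-1 )*5^1*313^1 * 2393^(-1)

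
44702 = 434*103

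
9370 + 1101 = 10471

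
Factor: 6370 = 2^1*5^1*7^2*13^1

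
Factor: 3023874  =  2^1*3^2*7^1*103^1*233^1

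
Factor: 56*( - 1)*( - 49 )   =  2744 = 2^3*7^3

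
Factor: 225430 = 2^1*5^1 * 22543^1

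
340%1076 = 340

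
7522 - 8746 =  - 1224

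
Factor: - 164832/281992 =  -  204/349 =- 2^2 *3^1 * 17^1*349^( - 1) 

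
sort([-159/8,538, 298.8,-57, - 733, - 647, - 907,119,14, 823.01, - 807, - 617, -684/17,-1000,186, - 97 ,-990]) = [ - 1000, -990, - 907, - 807, - 733, - 647, -617, - 97, - 57, - 684/17,- 159/8, 14,119,186,298.8,538, 823.01]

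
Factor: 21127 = 37^1*571^1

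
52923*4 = 211692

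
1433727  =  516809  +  916918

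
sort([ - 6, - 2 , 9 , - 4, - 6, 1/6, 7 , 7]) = [ - 6, - 6, - 4, - 2,1/6,7,7,9 ]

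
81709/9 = 81709/9 = 9078.78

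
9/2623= 9/2623 = 0.00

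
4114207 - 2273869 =1840338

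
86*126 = 10836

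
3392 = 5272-1880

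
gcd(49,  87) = 1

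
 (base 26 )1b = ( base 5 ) 122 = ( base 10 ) 37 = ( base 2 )100101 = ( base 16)25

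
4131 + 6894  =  11025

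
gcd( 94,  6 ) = 2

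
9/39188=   9/39188 =0.00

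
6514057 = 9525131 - 3011074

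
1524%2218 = 1524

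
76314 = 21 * 3634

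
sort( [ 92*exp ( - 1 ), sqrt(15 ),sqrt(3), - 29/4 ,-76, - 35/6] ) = [ - 76, - 29/4, - 35/6,sqrt(3),sqrt(15 ) , 92*exp( - 1 )]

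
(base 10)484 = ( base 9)587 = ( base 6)2124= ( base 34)E8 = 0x1E4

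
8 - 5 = 3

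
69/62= 1 + 7/62 = 1.11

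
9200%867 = 530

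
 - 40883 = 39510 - 80393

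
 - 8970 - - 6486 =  - 2484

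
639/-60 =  - 213/20  =  - 10.65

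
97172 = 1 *97172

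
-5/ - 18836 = 5/18836 = 0.00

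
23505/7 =23505/7 = 3357.86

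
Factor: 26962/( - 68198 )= - 17^1 * 43^( - 1) = - 17/43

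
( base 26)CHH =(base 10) 8571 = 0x217b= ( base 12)4b63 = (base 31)8sf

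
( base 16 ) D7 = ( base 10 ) 215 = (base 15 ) e5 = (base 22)9h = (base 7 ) 425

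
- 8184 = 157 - 8341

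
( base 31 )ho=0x227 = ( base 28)jj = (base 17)1f7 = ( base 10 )551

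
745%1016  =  745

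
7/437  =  7/437 =0.02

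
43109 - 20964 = 22145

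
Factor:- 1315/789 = - 3^(  -  1)* 5^1 = -5/3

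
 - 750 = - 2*375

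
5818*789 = 4590402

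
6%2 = 0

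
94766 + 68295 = 163061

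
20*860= 17200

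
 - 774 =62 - 836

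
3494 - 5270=  -  1776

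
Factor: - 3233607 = -3^1 * 13^1*82913^1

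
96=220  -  124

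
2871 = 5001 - 2130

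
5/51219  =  5/51219= 0.00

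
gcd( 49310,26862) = 2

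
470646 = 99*4754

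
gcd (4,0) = 4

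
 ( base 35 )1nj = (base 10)2049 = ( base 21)4DC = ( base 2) 100000000001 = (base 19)5CG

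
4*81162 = 324648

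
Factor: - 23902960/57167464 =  - 2^1 *5^1*17^( - 1)*29^1*10303^1*420349^(- 1 ) = - 2987870/7145933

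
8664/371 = 23 + 131/371 = 23.35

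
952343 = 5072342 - 4119999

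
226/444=113/222 = 0.51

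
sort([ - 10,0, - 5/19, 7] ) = [ -10 ,-5/19,0,7 ]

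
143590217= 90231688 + 53358529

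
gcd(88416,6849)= 9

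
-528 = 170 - 698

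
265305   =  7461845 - 7196540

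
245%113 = 19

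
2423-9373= -6950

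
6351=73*87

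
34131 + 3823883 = 3858014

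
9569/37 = 9569/37 = 258.62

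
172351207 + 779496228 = 951847435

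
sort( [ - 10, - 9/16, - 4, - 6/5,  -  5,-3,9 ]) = [  -  10, -5, - 4, - 3, - 6/5, - 9/16,9 ]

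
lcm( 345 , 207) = 1035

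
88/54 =1 + 17/27 = 1.63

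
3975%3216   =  759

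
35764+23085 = 58849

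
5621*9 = 50589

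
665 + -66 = 599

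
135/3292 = 135/3292 = 0.04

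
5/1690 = 1/338 = 0.00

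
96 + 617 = 713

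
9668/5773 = 9668/5773 = 1.67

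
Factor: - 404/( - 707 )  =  4/7= 2^2 * 7^( - 1)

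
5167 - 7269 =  - 2102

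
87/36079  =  87/36079= 0.00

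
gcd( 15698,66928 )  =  94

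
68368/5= 13673 + 3/5=13673.60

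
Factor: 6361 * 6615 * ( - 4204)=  - 2^2*3^3 * 5^1*7^2*1051^1*6361^1= - 176895975060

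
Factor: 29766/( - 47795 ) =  - 246/395 = - 2^1*3^1*5^( - 1)*41^1 * 79^( - 1) 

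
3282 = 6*547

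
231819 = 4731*49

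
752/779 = 752/779 = 0.97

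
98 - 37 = 61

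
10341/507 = 20 + 67/169 = 20.40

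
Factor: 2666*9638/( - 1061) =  - 25694908/1061 = - 2^2*31^1*43^1*61^1*79^1*1061^(-1) 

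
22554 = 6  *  3759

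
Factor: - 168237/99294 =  - 837/494 = - 2^( - 1 )*3^3*13^( - 1 )*19^( - 1)*31^1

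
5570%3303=2267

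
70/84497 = 10/12071= 0.00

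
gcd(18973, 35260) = 1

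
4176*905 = 3779280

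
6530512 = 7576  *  862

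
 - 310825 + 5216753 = 4905928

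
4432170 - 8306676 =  - 3874506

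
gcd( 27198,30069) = 9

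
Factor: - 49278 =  - 2^1 *3^1*43^1* 191^1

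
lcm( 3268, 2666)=101308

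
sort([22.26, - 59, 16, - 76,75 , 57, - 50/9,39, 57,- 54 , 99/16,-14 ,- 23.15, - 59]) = [ - 76, - 59, - 59, - 54 ,-23.15,  -  14, - 50/9, 99/16, 16 , 22.26, 39, 57,57, 75 ] 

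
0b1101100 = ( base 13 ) 84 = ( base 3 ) 11000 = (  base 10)108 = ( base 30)3I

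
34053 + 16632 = 50685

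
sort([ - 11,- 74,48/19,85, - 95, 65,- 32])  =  [ - 95 , - 74 , - 32, - 11,  48/19,65,85] 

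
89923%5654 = 5113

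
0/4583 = 0  =  0.00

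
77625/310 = 15525/62=250.40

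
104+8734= 8838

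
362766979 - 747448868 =  -  384681889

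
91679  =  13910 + 77769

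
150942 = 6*25157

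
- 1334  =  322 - 1656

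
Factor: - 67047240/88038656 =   -  2^( - 5)*3^1*5^1*13^1*42979^1*343901^(  -  1 ) = - 8380905/11004832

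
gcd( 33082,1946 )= 1946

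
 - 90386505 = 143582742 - 233969247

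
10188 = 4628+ 5560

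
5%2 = 1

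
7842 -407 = 7435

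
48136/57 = 48136/57 = 844.49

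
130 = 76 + 54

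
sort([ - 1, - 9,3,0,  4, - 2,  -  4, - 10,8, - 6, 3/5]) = [ - 10, - 9,  -  6,-4, - 2,  -  1,0,3/5, 3 , 4, 8 ] 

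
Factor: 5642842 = 2^1*2821421^1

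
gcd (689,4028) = 53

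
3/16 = 3/16=0.19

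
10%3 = 1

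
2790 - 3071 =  -281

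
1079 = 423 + 656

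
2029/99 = 2029/99= 20.49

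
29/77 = 29/77 = 0.38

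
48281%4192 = 2169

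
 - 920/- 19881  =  920/19881 = 0.05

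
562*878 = 493436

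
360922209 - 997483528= - 636561319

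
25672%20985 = 4687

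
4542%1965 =612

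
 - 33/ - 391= 33/391 = 0.08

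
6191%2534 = 1123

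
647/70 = 9 + 17/70 = 9.24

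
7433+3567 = 11000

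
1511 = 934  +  577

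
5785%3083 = 2702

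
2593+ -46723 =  - 44130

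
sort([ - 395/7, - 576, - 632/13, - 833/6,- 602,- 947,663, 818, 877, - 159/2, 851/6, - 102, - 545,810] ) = [ - 947, - 602 , - 576, - 545,-833/6, - 102, - 159/2, - 395/7, - 632/13,851/6 , 663, 810, 818,877]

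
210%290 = 210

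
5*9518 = 47590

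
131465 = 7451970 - 7320505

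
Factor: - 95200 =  - 2^5 *5^2*7^1*17^1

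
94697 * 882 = 83522754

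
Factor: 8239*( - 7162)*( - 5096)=300703330928 =2^4*7^3*11^1*13^1*107^1*3581^1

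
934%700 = 234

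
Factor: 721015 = 5^1 * 144203^1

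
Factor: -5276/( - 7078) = 2^1*1319^1 * 3539^( - 1) = 2638/3539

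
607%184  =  55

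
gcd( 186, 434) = 62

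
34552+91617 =126169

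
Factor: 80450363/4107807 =3^( - 3 )*7^1*11^(-1 )*31^1*173^1*2143^1* 13831^( - 1 ) 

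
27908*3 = 83724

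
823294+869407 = 1692701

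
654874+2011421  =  2666295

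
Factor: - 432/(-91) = 2^4*3^3*7^( - 1)*13^(-1) 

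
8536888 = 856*9973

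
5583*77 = 429891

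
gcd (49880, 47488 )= 8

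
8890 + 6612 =15502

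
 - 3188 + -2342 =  - 5530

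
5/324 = 5/324 = 0.02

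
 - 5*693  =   - 3465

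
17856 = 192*93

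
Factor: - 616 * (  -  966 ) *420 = 2^6*3^2*5^1*7^3 * 11^1* 23^1=249923520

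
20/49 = 20/49 = 0.41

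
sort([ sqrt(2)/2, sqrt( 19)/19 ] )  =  [ sqrt(19 )/19, sqrt(2)/2 ] 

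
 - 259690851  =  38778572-298469423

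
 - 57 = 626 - 683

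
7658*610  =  4671380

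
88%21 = 4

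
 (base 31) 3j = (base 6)304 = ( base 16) 70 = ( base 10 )112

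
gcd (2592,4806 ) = 54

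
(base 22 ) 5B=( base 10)121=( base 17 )72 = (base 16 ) 79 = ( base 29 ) 45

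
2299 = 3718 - 1419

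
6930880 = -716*(-9680)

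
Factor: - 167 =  - 167^1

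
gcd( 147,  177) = 3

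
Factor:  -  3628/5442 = -2^1*3^(-1) = - 2/3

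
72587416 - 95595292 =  - 23007876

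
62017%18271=7204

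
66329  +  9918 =76247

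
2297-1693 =604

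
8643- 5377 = 3266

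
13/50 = 13/50= 0.26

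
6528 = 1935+4593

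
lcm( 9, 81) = 81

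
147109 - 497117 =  - 350008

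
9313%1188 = 997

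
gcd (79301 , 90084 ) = 1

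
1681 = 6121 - 4440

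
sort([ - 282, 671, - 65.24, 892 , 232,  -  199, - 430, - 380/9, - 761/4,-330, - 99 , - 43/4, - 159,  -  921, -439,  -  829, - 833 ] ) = [ - 921 , - 833, - 829,  -  439, - 430, - 330, - 282,  -  199, - 761/4, - 159, - 99, - 65.24, - 380/9, - 43/4, 232, 671,  892]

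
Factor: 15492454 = 2^1*7746227^1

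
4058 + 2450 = 6508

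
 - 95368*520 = -49591360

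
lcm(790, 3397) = 33970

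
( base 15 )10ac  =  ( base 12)2069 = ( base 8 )6721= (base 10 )3537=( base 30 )3RR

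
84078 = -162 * ( - 519)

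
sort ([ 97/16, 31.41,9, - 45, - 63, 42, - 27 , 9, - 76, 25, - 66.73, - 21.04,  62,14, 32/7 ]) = [ - 76, - 66.73,-63,  -  45, - 27,-21.04, 32/7,  97/16,9,9,14, 25,31.41 , 42 , 62 ] 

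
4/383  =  4/383 = 0.01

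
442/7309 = 442/7309 = 0.06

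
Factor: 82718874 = 2^1*3^3 *7^1 *218833^1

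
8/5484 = 2/1371 = 0.00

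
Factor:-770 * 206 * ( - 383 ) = 60751460 = 2^2*5^1*7^1*11^1* 103^1*383^1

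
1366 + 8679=10045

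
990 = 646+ 344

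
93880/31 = 93880/31 = 3028.39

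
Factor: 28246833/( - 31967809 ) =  -3^3*1046179^1 * 31967809^( - 1 )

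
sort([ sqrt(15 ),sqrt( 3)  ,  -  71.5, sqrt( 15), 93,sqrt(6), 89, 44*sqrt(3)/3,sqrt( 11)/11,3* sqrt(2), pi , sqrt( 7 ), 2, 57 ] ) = [-71.5,sqrt(11)/11, sqrt(3 ),2, sqrt( 6), sqrt(7 ),pi, sqrt( 15 ),  sqrt(15) , 3 * sqrt ( 2 ),44 * sqrt(3)/3, 57, 89, 93 ] 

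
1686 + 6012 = 7698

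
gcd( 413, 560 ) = 7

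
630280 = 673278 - 42998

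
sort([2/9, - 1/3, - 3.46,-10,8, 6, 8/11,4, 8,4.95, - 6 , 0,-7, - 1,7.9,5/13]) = [ - 10, - 7, - 6 , - 3.46,  -  1,  -  1/3,0, 2/9,  5/13, 8/11,4,4.95, 6, 7.9, 8,  8]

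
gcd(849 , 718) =1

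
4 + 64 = 68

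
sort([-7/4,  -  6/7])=[ - 7/4, - 6/7]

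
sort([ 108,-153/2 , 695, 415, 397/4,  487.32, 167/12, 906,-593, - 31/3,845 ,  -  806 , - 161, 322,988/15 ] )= [ - 806, - 593 , - 161, - 153/2,-31/3, 167/12,988/15, 397/4, 108 , 322, 415,487.32, 695, 845, 906]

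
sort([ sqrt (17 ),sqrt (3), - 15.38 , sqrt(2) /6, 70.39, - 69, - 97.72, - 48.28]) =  [ - 97.72, - 69, - 48.28,  -  15.38,  sqrt ( 2 )/6,sqrt(3),sqrt(17),  70.39]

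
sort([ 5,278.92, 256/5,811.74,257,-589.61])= [ - 589.61, 5, 256/5 , 257,278.92, 811.74]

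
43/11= 3 + 10/11 = 3.91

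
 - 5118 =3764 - 8882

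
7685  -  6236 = 1449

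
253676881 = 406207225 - 152530344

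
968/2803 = 968/2803 =0.35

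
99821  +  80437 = 180258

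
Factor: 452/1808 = 2^( - 2)= 1/4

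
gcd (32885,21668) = 1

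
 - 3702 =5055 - 8757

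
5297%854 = 173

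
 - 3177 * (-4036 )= 12822372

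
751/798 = 751/798 = 0.94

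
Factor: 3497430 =2^1*3^1*5^1*73^1*1597^1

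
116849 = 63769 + 53080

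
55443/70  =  792 + 3/70= 792.04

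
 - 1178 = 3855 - 5033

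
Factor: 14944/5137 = 2^5*11^ ( - 1) =32/11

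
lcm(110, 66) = 330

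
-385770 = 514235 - 900005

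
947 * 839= 794533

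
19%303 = 19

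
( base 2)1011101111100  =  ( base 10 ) 6012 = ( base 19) gc8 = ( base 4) 1131330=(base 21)DD6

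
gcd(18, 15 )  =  3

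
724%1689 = 724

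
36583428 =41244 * 887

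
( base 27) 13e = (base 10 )824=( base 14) 42C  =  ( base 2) 1100111000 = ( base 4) 30320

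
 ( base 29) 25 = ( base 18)39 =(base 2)111111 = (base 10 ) 63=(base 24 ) 2F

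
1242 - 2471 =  - 1229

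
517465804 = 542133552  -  24667748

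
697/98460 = 697/98460 = 0.01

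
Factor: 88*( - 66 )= - 2^4*3^1*11^2 = -5808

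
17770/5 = 3554 = 3554.00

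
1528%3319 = 1528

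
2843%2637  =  206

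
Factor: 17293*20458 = 2^1*53^1*193^1*17293^1 = 353780194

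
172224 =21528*8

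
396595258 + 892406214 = 1289001472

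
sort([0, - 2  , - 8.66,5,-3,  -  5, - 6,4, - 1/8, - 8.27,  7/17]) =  [ - 8.66, - 8.27, - 6,- 5, - 3, - 2, - 1/8,0, 7/17, 4, 5]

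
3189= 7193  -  4004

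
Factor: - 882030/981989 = - 2^1*3^1 *5^1*379^( - 1)*2591^( -1 )*29401^1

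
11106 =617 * 18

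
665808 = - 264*(  -  2522)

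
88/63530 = 44/31765 = 0.00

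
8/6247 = 8/6247=0.00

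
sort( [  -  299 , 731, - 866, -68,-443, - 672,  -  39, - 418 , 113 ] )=[ - 866, - 672, - 443, - 418, -299, - 68, - 39, 113, 731 ] 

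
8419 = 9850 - 1431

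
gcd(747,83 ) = 83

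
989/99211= 989/99211   =  0.01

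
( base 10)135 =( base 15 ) 90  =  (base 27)50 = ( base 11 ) 113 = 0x87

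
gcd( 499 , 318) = 1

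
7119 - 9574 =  - 2455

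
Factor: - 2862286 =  -2^1*7^2*29207^1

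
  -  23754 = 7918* ( - 3 ) 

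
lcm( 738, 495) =40590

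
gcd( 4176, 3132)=1044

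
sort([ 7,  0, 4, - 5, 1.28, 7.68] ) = [ - 5, 0, 1.28,4, 7,7.68]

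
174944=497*352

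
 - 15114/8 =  - 7557/4 =- 1889.25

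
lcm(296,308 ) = 22792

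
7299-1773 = 5526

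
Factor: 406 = 2^1*7^1*29^1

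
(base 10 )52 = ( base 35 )1H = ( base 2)110100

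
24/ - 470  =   - 1 + 223/235 = -0.05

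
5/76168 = 5/76168 = 0.00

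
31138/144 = 15569/72 = 216.24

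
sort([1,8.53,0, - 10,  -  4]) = [ - 10,- 4,  0, 1, 8.53 ]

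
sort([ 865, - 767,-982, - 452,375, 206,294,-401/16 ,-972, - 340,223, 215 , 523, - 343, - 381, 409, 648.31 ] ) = [ - 982, - 972,-767, - 452, - 381 , - 343 , - 340, - 401/16,206,215,223,294, 375,  409,523,  648.31 , 865 ]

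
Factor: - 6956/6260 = -1739/1565 = - 5^ (-1)*37^1 * 47^1*313^ (-1 ) 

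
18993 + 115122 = 134115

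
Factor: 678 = 2^1*3^1*113^1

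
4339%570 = 349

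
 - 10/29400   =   -1 + 2939/2940 = - 0.00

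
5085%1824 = 1437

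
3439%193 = 158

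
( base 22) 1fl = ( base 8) 1503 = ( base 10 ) 835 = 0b1101000011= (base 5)11320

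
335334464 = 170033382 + 165301082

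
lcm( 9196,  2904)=55176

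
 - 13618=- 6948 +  - 6670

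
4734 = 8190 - 3456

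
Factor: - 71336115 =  - 3^2*5^1*31^1*51137^1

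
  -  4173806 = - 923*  4522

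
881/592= 1 + 289/592 =1.49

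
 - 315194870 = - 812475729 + 497280859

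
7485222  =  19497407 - 12012185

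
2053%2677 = 2053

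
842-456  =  386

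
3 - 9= - 6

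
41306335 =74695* 553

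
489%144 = 57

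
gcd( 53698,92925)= 1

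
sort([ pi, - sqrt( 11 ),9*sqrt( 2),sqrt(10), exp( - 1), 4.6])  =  [ - sqrt( 11 ), exp( - 1), pi,sqrt( 10),4.6, 9*sqrt( 2) ] 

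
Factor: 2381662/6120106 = 1190831/3060053= 1190831^1*3060053^( - 1 ) 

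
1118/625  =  1118/625 = 1.79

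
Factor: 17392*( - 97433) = - 1694554736 = - 2^4 * 7^1*31^1*449^1*1087^1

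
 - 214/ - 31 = 214/31 = 6.90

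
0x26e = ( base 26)NO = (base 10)622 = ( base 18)1GA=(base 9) 761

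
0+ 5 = 5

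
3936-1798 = 2138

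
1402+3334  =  4736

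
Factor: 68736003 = 3^1*7^1*29^1*59^1*1913^1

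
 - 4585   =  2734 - 7319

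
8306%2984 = 2338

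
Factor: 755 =5^1*151^1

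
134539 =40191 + 94348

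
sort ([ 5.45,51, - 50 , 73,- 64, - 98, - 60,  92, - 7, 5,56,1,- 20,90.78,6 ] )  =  [- 98, -64, - 60,- 50, - 20 , - 7,1,5,5.45 , 6,51,56,  73,90.78,92]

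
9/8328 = 3/2776 = 0.00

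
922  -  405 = 517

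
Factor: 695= 5^1*139^1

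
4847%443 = 417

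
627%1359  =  627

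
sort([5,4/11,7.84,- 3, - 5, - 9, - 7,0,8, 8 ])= [ - 9, - 7, - 5, - 3,0 , 4/11, 5, 7.84,  8,8]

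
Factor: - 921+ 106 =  - 5^1*163^1 = - 815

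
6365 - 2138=4227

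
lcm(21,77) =231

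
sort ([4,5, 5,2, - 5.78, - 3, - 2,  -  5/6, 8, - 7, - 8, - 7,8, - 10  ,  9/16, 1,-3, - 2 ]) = [  -  10,- 8, - 7, -7,  -  5.78, - 3, - 3, - 2, - 2, - 5/6, 9/16, 1,2, 4,  5, 5,  8, 8]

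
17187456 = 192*89518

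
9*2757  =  24813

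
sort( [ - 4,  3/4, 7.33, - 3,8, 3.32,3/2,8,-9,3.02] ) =[ - 9,-4, - 3, 3/4, 3/2 , 3.02,3.32,7.33,  8,8] 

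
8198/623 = 8198/623= 13.16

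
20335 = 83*245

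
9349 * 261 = 2440089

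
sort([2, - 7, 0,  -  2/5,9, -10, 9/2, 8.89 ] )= [-10, - 7, - 2/5,0,2,9/2,8.89, 9 ] 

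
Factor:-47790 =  - 2^1*3^4*5^1*59^1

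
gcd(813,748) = 1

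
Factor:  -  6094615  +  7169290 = 1074675 = 3^1* 5^2 * 7^1  *23^1*89^1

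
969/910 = 1 + 59/910 = 1.06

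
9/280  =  9/280 = 0.03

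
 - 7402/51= -7402/51=- 145.14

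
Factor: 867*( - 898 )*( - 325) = 253033950  =  2^1*3^1*5^2*13^1*17^2*449^1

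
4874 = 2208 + 2666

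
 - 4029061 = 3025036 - 7054097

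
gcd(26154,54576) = 18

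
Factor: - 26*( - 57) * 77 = 2^1*3^1 * 7^1*11^1*13^1*19^1 =114114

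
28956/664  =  43  +  101/166=43.61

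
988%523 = 465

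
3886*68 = 264248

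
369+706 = 1075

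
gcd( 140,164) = 4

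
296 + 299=595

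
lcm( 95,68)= 6460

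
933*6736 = 6284688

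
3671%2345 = 1326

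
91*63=5733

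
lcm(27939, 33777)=2263059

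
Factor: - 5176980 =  - 2^2*3^3*5^1* 9587^1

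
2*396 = 792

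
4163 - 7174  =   - 3011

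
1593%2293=1593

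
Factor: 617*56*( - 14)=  - 483728 =- 2^4 * 7^2* 617^1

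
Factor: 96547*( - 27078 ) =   -  2^1*3^1*11^1*67^1*131^1*4513^1 = - 2614299666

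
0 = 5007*0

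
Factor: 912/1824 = 1/2 = 2^( - 1) 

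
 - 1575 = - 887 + -688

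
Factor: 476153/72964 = 757/116 = 2^( - 2)*29^( - 1 )*757^1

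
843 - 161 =682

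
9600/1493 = 9600/1493 = 6.43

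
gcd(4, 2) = 2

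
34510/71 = 34510/71  =  486.06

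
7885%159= 94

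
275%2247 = 275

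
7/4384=7/4384 = 0.00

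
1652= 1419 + 233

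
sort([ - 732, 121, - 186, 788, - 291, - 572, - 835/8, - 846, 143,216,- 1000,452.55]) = [ - 1000, - 846, - 732, - 572, - 291, - 186, - 835/8,121,143, 216, 452.55 , 788]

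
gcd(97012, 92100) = 1228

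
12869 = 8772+4097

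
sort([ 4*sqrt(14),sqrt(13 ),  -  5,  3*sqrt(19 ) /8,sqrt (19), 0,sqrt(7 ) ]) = [ - 5,  0,3*sqrt(19)/8 , sqrt(7),sqrt( 13 ),sqrt( 19), 4*sqrt(14 ) ]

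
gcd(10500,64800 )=300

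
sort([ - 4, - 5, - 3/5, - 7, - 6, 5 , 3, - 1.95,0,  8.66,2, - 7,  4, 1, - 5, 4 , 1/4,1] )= [ - 7, - 7, - 6, - 5,-5,-4 ,- 1.95,-3/5,  0, 1/4, 1 , 1,2, 3, 4,4, 5,8.66] 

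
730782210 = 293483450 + 437298760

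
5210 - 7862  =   - 2652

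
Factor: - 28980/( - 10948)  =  45/17= 3^2 * 5^1*17^ ( - 1 ) 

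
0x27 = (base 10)39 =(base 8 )47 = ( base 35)14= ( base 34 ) 15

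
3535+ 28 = 3563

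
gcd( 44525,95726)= 1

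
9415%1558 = 67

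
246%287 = 246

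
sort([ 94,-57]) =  [-57, 94 ] 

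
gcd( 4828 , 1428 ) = 68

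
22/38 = 11/19 = 0.58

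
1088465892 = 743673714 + 344792178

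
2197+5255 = 7452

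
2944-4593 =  - 1649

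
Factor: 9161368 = 2^3*17^1*31^1* 41^1*53^1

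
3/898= 3/898 = 0.00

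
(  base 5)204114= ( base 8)15200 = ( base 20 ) GJ4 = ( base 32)6k0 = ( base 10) 6784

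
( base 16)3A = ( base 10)58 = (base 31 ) 1R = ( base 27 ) 24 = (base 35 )1N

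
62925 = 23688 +39237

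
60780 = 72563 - 11783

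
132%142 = 132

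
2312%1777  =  535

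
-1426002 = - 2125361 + 699359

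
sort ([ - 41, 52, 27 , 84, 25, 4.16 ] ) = [ - 41, 4.16, 25,27, 52  ,  84]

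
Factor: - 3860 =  - 2^2*5^1*193^1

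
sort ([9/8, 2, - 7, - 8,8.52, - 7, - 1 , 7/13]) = [ - 8,- 7, - 7, - 1 , 7/13, 9/8, 2, 8.52]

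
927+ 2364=3291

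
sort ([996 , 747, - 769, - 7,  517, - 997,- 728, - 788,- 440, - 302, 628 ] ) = [ - 997,-788, - 769,-728, - 440,-302, - 7 , 517 , 628,747 , 996 ]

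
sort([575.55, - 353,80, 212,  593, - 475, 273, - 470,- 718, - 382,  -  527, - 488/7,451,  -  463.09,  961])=[ -718, - 527,-475, - 470, - 463.09, - 382,  -  353,-488/7, 80 , 212,273, 451, 575.55, 593, 961]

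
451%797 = 451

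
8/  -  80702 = - 4/40351= - 0.00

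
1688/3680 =211/460 =0.46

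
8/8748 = 2/2187 = 0.00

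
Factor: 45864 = 2^3 * 3^2*7^2*13^1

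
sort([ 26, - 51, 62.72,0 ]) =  [ - 51,0, 26,  62.72]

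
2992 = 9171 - 6179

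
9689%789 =221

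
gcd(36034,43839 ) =1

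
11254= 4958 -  - 6296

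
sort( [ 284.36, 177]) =[ 177, 284.36] 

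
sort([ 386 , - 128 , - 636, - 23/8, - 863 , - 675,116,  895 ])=[ - 863, - 675, - 636, - 128, - 23/8, 116, 386 , 895] 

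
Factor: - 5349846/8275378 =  - 2674923/4137689  =  - 3^1*23^1*373^( - 1 ) * 11093^(  -  1 ) *38767^1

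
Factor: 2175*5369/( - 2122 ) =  - 11677575/2122= - 2^( - 1 )*3^1*5^2*7^1*13^1*29^1*59^1 * 1061^ ( - 1 ) 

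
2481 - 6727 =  - 4246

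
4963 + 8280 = 13243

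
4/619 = 4/619 = 0.01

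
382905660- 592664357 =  - 209758697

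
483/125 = 483/125= 3.86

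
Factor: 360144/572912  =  3^2*41^1 * 587^( -1)= 369/587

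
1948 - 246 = 1702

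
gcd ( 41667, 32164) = 731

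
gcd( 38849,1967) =1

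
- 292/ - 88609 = 292/88609= 0.00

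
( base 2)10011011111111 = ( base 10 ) 9983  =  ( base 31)ac1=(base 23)IK1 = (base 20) 14j3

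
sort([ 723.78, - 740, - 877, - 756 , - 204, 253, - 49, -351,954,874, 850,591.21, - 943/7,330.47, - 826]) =[ - 877, - 826, - 756, - 740, - 351, - 204,-943/7, -49 , 253, 330.47, 591.21, 723.78, 850, 874, 954]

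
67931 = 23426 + 44505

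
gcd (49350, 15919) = 1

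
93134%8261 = 2263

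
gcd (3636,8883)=9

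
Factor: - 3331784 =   -  2^3*416473^1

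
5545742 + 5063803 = 10609545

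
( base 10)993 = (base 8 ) 1741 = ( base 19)2e5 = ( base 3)1100210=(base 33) u3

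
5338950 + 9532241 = 14871191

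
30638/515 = 30638/515 = 59.49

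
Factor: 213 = 3^1* 71^1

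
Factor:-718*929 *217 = -144743774 = -  2^1*7^1*31^1*359^1*929^1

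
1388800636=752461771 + 636338865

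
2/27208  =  1/13604= 0.00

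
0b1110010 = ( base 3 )11020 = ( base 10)114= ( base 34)3c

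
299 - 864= - 565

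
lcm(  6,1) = 6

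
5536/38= 145+ 13/19 = 145.68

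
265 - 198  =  67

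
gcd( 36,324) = 36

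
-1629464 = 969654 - 2599118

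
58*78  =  4524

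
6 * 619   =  3714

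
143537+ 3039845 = 3183382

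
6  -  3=3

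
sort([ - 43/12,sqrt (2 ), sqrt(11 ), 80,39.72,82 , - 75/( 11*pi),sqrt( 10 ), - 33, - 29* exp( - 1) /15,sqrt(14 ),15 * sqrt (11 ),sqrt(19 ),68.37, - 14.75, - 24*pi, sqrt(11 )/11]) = [- 24*pi , - 33, - 14.75,-43/12, - 75/ (11*pi), - 29*exp( - 1) /15,sqrt(11)/11 , sqrt(2 ),sqrt(10),sqrt( 11 ),sqrt( 14 ),sqrt( 19 ),39.72 , 15*sqrt( 11 ),68.37,80 , 82] 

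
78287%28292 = 21703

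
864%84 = 24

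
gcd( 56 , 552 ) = 8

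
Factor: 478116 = 2^2 *3^3*19^1*233^1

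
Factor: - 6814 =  - 2^1*3407^1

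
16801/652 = 25 + 501/652= 25.77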